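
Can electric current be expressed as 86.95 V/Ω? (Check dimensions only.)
Yes

electric current has SI base units: A
V/Ω reduces to the same SI base units, so it is a valid unit for electric current.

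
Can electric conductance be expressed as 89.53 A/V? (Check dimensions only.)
Yes

electric conductance has SI base units: A^2 * s^3 / (kg * m^2)
A/V reduces to the same SI base units, so it is a valid unit for electric conductance.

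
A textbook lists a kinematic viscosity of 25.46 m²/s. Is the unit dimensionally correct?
Yes

kinematic viscosity has SI base units: m^2 / s
m²/s reduces to the same SI base units, so it is a valid unit for kinematic viscosity.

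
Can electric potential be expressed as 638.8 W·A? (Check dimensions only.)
No

electric potential has SI base units: kg * m^2 / (A * s^3)
W·A does NOT reduce to kg * m^2 / (A * s^3); a valid unit for electric potential would be e.g. V.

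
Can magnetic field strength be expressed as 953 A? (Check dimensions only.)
No

magnetic field strength has SI base units: A / m
A does NOT reduce to A / m; a valid unit for magnetic field strength would be e.g. A/m.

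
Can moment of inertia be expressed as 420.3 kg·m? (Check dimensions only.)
No

moment of inertia has SI base units: kg * m^2
kg·m does NOT reduce to kg * m^2; a valid unit for moment of inertia would be e.g. kg·m².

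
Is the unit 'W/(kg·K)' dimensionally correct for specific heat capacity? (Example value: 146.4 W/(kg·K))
No

specific heat capacity has SI base units: m^2 / (s^2 * K)
W/(kg·K) does NOT reduce to m^2 / (s^2 * K); a valid unit for specific heat capacity would be e.g. J/(kg·K).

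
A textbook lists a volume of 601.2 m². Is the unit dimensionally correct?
No

volume has SI base units: m^3
m² does NOT reduce to m^3; a valid unit for volume would be e.g. m³.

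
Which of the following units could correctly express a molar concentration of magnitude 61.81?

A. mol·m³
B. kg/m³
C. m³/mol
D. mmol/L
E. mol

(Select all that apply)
D

molar concentration has SI base units: mol / m^3

Checking each option against mol / m^3:
  A. mol·m³: ✗ does not match
  B. kg/m³: ✗ does not match
  C. m³/mol: ✗ does not match
  D. mmol/L: ✓ matches
  E. mol: ✗ does not match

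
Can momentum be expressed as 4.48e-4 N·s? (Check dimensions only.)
Yes

momentum has SI base units: kg * m / s
N·s reduces to the same SI base units, so it is a valid unit for momentum.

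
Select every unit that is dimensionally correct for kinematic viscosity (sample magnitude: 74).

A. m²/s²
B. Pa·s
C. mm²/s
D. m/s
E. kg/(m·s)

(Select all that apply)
C

kinematic viscosity has SI base units: m^2 / s

Checking each option against m^2 / s:
  A. m²/s²: ✗ does not match
  B. Pa·s: ✗ does not match
  C. mm²/s: ✓ matches
  D. m/s: ✗ does not match
  E. kg/(m·s): ✗ does not match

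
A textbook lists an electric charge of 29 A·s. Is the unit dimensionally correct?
Yes

electric charge has SI base units: A * s
A·s reduces to the same SI base units, so it is a valid unit for electric charge.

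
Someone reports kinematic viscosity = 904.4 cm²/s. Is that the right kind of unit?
Yes

kinematic viscosity has SI base units: m^2 / s
cm²/s reduces to the same SI base units, so it is a valid unit for kinematic viscosity.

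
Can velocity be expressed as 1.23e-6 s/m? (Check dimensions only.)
No

velocity has SI base units: m / s
s/m does NOT reduce to m / s; a valid unit for velocity would be e.g. m/s.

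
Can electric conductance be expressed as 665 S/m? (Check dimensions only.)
No

electric conductance has SI base units: A^2 * s^3 / (kg * m^2)
S/m does NOT reduce to A^2 * s^3 / (kg * m^2); a valid unit for electric conductance would be e.g. S.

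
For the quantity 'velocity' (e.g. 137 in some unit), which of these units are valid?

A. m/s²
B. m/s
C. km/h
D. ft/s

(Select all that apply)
B, C, D

velocity has SI base units: m / s

Checking each option against m / s:
  A. m/s²: ✗ does not match
  B. m/s: ✓ matches
  C. km/h: ✓ matches
  D. ft/s: ✓ matches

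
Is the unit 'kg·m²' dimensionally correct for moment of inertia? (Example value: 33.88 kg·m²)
Yes

moment of inertia has SI base units: kg * m^2
kg·m² reduces to the same SI base units, so it is a valid unit for moment of inertia.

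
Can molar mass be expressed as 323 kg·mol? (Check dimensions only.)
No

molar mass has SI base units: kg / mol
kg·mol does NOT reduce to kg / mol; a valid unit for molar mass would be e.g. kg/mol.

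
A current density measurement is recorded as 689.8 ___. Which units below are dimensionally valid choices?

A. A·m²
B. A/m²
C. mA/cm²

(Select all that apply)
B, C

current density has SI base units: A / m^2

Checking each option against A / m^2:
  A. A·m²: ✗ does not match
  B. A/m²: ✓ matches
  C. mA/cm²: ✓ matches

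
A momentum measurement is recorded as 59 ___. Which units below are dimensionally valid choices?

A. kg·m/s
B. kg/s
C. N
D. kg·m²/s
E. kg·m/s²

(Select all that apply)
A

momentum has SI base units: kg * m / s

Checking each option against kg * m / s:
  A. kg·m/s: ✓ matches
  B. kg/s: ✗ does not match
  C. N: ✗ does not match
  D. kg·m²/s: ✗ does not match
  E. kg·m/s²: ✗ does not match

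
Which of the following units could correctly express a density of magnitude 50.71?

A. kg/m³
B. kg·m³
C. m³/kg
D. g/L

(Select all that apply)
A, D

density has SI base units: kg / m^3

Checking each option against kg / m^3:
  A. kg/m³: ✓ matches
  B. kg·m³: ✗ does not match
  C. m³/kg: ✗ does not match
  D. g/L: ✓ matches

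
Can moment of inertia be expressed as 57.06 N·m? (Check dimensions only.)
No

moment of inertia has SI base units: kg * m^2
N·m does NOT reduce to kg * m^2; a valid unit for moment of inertia would be e.g. kg·m².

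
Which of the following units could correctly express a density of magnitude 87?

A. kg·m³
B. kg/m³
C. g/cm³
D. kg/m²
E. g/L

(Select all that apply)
B, C, E

density has SI base units: kg / m^3

Checking each option against kg / m^3:
  A. kg·m³: ✗ does not match
  B. kg/m³: ✓ matches
  C. g/cm³: ✓ matches
  D. kg/m²: ✗ does not match
  E. g/L: ✓ matches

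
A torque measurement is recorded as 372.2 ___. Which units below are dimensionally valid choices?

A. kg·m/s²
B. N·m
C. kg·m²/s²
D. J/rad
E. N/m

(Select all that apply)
B, C, D

torque has SI base units: kg * m^2 / s^2

Checking each option against kg * m^2 / s^2:
  A. kg·m/s²: ✗ does not match
  B. N·m: ✓ matches
  C. kg·m²/s²: ✓ matches
  D. J/rad: ✓ matches
  E. N/m: ✗ does not match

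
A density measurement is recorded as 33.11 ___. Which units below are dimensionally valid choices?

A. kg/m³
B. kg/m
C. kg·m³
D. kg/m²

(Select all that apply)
A

density has SI base units: kg / m^3

Checking each option against kg / m^3:
  A. kg/m³: ✓ matches
  B. kg/m: ✗ does not match
  C. kg·m³: ✗ does not match
  D. kg/m²: ✗ does not match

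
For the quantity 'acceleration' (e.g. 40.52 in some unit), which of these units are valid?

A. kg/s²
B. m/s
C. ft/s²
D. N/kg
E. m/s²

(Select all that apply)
C, D, E

acceleration has SI base units: m / s^2

Checking each option against m / s^2:
  A. kg/s²: ✗ does not match
  B. m/s: ✗ does not match
  C. ft/s²: ✓ matches
  D. N/kg: ✓ matches
  E. m/s²: ✓ matches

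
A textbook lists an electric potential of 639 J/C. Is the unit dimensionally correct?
Yes

electric potential has SI base units: kg * m^2 / (A * s^3)
J/C reduces to the same SI base units, so it is a valid unit for electric potential.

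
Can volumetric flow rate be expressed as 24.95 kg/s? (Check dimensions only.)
No

volumetric flow rate has SI base units: m^3 / s
kg/s does NOT reduce to m^3 / s; a valid unit for volumetric flow rate would be e.g. m³/s.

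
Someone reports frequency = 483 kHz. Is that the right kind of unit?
Yes

frequency has SI base units: 1 / s
kHz reduces to the same SI base units, so it is a valid unit for frequency.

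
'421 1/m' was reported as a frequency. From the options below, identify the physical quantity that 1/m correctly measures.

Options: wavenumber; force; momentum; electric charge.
wavenumber

frequency should have units dimensionally equivalent to 1 / s (e.g. Hz).
The given unit '1/m' reduces to 1 / m. Of the listed options, that is the dimensionality of wavenumber.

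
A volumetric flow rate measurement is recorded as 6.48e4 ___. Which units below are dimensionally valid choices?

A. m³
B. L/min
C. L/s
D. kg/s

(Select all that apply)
B, C

volumetric flow rate has SI base units: m^3 / s

Checking each option against m^3 / s:
  A. m³: ✗ does not match
  B. L/min: ✓ matches
  C. L/s: ✓ matches
  D. kg/s: ✗ does not match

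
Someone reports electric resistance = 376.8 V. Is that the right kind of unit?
No

electric resistance has SI base units: kg * m^2 / (A^2 * s^3)
V does NOT reduce to kg * m^2 / (A^2 * s^3); a valid unit for electric resistance would be e.g. Ω.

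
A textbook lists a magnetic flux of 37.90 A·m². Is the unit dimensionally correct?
No

magnetic flux has SI base units: kg * m^2 / (A * s^2)
A·m² does NOT reduce to kg * m^2 / (A * s^2); a valid unit for magnetic flux would be e.g. Wb.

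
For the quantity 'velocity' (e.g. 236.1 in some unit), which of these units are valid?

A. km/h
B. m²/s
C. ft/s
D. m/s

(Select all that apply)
A, C, D

velocity has SI base units: m / s

Checking each option against m / s:
  A. km/h: ✓ matches
  B. m²/s: ✗ does not match
  C. ft/s: ✓ matches
  D. m/s: ✓ matches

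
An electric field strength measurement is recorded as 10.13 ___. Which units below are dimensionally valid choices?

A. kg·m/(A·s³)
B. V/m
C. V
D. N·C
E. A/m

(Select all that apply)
A, B

electric field strength has SI base units: kg * m / (A * s^3)

Checking each option against kg * m / (A * s^3):
  A. kg·m/(A·s³): ✓ matches
  B. V/m: ✓ matches
  C. V: ✗ does not match
  D. N·C: ✗ does not match
  E. A/m: ✗ does not match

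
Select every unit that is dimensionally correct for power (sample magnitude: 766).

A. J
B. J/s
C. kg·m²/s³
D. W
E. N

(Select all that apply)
B, C, D

power has SI base units: kg * m^2 / s^3

Checking each option against kg * m^2 / s^3:
  A. J: ✗ does not match
  B. J/s: ✓ matches
  C. kg·m²/s³: ✓ matches
  D. W: ✓ matches
  E. N: ✗ does not match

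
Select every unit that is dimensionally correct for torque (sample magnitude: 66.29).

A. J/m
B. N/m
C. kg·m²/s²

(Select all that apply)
C

torque has SI base units: kg * m^2 / s^2

Checking each option against kg * m^2 / s^2:
  A. J/m: ✗ does not match
  B. N/m: ✗ does not match
  C. kg·m²/s²: ✓ matches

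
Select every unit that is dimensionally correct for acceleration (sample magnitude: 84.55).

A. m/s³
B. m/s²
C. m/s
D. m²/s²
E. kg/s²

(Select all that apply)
B

acceleration has SI base units: m / s^2

Checking each option against m / s^2:
  A. m/s³: ✗ does not match
  B. m/s²: ✓ matches
  C. m/s: ✗ does not match
  D. m²/s²: ✗ does not match
  E. kg/s²: ✗ does not match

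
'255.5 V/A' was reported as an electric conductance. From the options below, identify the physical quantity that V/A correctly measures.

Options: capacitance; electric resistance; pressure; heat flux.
electric resistance

electric conductance should have units dimensionally equivalent to A^2 * s^3 / (kg * m^2) (e.g. S).
The given unit 'V/A' reduces to kg * m^2 / (A^2 * s^3). Of the listed options, that is the dimensionality of electric resistance.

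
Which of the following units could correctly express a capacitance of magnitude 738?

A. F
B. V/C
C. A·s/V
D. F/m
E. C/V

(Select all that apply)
A, C, E

capacitance has SI base units: A^2 * s^4 / (kg * m^2)

Checking each option against A^2 * s^4 / (kg * m^2):
  A. F: ✓ matches
  B. V/C: ✗ does not match
  C. A·s/V: ✓ matches
  D. F/m: ✗ does not match
  E. C/V: ✓ matches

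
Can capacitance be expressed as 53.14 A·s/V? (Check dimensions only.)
Yes

capacitance has SI base units: A^2 * s^4 / (kg * m^2)
A·s/V reduces to the same SI base units, so it is a valid unit for capacitance.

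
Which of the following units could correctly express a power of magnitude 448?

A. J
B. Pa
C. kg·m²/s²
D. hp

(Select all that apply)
D

power has SI base units: kg * m^2 / s^3

Checking each option against kg * m^2 / s^3:
  A. J: ✗ does not match
  B. Pa: ✗ does not match
  C. kg·m²/s²: ✗ does not match
  D. hp: ✓ matches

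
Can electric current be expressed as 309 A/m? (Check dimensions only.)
No

electric current has SI base units: A
A/m does NOT reduce to A; a valid unit for electric current would be e.g. A.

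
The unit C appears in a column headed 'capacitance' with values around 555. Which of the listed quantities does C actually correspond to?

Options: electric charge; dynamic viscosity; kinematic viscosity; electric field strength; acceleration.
electric charge

capacitance should have units dimensionally equivalent to A^2 * s^4 / (kg * m^2) (e.g. F).
The given unit 'C' reduces to A * s. Of the listed options, that is the dimensionality of electric charge.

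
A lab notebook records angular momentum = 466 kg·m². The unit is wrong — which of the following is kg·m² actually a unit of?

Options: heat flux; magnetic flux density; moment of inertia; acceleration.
moment of inertia

angular momentum should have units dimensionally equivalent to kg * m^2 / s (e.g. kg·m²/s).
The given unit 'kg·m²' reduces to kg * m^2. Of the listed options, that is the dimensionality of moment of inertia.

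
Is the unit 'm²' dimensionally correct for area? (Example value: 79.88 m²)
Yes

area has SI base units: m^2
m² reduces to the same SI base units, so it is a valid unit for area.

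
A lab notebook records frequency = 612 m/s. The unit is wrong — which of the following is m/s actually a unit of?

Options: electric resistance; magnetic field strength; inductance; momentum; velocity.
velocity

frequency should have units dimensionally equivalent to 1 / s (e.g. Hz).
The given unit 'm/s' reduces to m / s. Of the listed options, that is the dimensionality of velocity.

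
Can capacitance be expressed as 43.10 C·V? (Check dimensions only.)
No

capacitance has SI base units: A^2 * s^4 / (kg * m^2)
C·V does NOT reduce to A^2 * s^4 / (kg * m^2); a valid unit for capacitance would be e.g. F.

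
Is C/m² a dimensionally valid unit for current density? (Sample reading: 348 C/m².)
No

current density has SI base units: A / m^2
C/m² does NOT reduce to A / m^2; a valid unit for current density would be e.g. A/m².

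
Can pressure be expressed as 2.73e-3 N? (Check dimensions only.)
No

pressure has SI base units: kg / (m * s^2)
N does NOT reduce to kg / (m * s^2); a valid unit for pressure would be e.g. Pa.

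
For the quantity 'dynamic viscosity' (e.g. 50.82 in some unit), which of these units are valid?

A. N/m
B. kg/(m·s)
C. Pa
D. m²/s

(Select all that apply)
B

dynamic viscosity has SI base units: kg / (m * s)

Checking each option against kg / (m * s):
  A. N/m: ✗ does not match
  B. kg/(m·s): ✓ matches
  C. Pa: ✗ does not match
  D. m²/s: ✗ does not match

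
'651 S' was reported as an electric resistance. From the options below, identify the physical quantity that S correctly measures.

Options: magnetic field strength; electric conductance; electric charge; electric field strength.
electric conductance

electric resistance should have units dimensionally equivalent to kg * m^2 / (A^2 * s^3) (e.g. Ω).
The given unit 'S' reduces to A^2 * s^3 / (kg * m^2). Of the listed options, that is the dimensionality of electric conductance.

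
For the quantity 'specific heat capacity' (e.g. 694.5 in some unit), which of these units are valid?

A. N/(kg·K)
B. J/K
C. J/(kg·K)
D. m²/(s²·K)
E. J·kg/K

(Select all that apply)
C, D

specific heat capacity has SI base units: m^2 / (s^2 * K)

Checking each option against m^2 / (s^2 * K):
  A. N/(kg·K): ✗ does not match
  B. J/K: ✗ does not match
  C. J/(kg·K): ✓ matches
  D. m²/(s²·K): ✓ matches
  E. J·kg/K: ✗ does not match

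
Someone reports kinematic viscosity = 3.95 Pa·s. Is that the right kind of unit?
No

kinematic viscosity has SI base units: m^2 / s
Pa·s does NOT reduce to m^2 / s; a valid unit for kinematic viscosity would be e.g. m²/s.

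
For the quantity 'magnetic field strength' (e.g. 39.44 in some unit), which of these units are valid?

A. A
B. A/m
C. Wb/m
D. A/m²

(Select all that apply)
B

magnetic field strength has SI base units: A / m

Checking each option against A / m:
  A. A: ✗ does not match
  B. A/m: ✓ matches
  C. Wb/m: ✗ does not match
  D. A/m²: ✗ does not match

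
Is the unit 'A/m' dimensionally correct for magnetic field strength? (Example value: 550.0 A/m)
Yes

magnetic field strength has SI base units: A / m
A/m reduces to the same SI base units, so it is a valid unit for magnetic field strength.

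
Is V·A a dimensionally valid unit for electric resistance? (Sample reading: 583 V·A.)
No

electric resistance has SI base units: kg * m^2 / (A^2 * s^3)
V·A does NOT reduce to kg * m^2 / (A^2 * s^3); a valid unit for electric resistance would be e.g. Ω.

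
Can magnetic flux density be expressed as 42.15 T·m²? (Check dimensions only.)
No

magnetic flux density has SI base units: kg / (A * s^2)
T·m² does NOT reduce to kg / (A * s^2); a valid unit for magnetic flux density would be e.g. T.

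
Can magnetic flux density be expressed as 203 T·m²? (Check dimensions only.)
No

magnetic flux density has SI base units: kg / (A * s^2)
T·m² does NOT reduce to kg / (A * s^2); a valid unit for magnetic flux density would be e.g. T.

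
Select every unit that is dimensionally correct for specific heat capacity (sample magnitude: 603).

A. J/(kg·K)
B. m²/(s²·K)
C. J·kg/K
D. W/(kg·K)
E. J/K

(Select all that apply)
A, B

specific heat capacity has SI base units: m^2 / (s^2 * K)

Checking each option against m^2 / (s^2 * K):
  A. J/(kg·K): ✓ matches
  B. m²/(s²·K): ✓ matches
  C. J·kg/K: ✗ does not match
  D. W/(kg·K): ✗ does not match
  E. J/K: ✗ does not match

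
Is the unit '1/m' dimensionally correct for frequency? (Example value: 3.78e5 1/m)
No

frequency has SI base units: 1 / s
1/m does NOT reduce to 1 / s; a valid unit for frequency would be e.g. Hz.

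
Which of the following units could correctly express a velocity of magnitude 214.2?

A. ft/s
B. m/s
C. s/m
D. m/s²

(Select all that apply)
A, B

velocity has SI base units: m / s

Checking each option against m / s:
  A. ft/s: ✓ matches
  B. m/s: ✓ matches
  C. s/m: ✗ does not match
  D. m/s²: ✗ does not match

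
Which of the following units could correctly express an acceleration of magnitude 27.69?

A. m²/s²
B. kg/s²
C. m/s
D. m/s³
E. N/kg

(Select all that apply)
E

acceleration has SI base units: m / s^2

Checking each option against m / s^2:
  A. m²/s²: ✗ does not match
  B. kg/s²: ✗ does not match
  C. m/s: ✗ does not match
  D. m/s³: ✗ does not match
  E. N/kg: ✓ matches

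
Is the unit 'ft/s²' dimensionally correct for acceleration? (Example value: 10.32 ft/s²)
Yes

acceleration has SI base units: m / s^2
ft/s² reduces to the same SI base units, so it is a valid unit for acceleration.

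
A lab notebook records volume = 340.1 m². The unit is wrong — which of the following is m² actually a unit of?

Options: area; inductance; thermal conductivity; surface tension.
area

volume should have units dimensionally equivalent to m^3 (e.g. m³).
The given unit 'm²' reduces to m^2. Of the listed options, that is the dimensionality of area.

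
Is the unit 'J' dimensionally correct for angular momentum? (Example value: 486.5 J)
No

angular momentum has SI base units: kg * m^2 / s
J does NOT reduce to kg * m^2 / s; a valid unit for angular momentum would be e.g. kg·m²/s.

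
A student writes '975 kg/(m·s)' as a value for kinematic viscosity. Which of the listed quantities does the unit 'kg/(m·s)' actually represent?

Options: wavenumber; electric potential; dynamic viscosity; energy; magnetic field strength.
dynamic viscosity

kinematic viscosity should have units dimensionally equivalent to m^2 / s (e.g. m²/s).
The given unit 'kg/(m·s)' reduces to kg / (m * s). Of the listed options, that is the dimensionality of dynamic viscosity.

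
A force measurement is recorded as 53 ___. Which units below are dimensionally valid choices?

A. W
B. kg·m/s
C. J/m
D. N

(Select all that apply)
C, D

force has SI base units: kg * m / s^2

Checking each option against kg * m / s^2:
  A. W: ✗ does not match
  B. kg·m/s: ✗ does not match
  C. J/m: ✓ matches
  D. N: ✓ matches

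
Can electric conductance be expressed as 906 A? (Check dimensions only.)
No

electric conductance has SI base units: A^2 * s^3 / (kg * m^2)
A does NOT reduce to A^2 * s^3 / (kg * m^2); a valid unit for electric conductance would be e.g. S.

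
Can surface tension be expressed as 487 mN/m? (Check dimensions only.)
Yes

surface tension has SI base units: kg / s^2
mN/m reduces to the same SI base units, so it is a valid unit for surface tension.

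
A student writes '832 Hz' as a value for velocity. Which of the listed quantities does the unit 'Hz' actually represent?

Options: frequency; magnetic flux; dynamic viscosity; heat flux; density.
frequency

velocity should have units dimensionally equivalent to m / s (e.g. m/s).
The given unit 'Hz' reduces to 1 / s. Of the listed options, that is the dimensionality of frequency.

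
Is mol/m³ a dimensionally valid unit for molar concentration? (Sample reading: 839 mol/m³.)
Yes

molar concentration has SI base units: mol / m^3
mol/m³ reduces to the same SI base units, so it is a valid unit for molar concentration.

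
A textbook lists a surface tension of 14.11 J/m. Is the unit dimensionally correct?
No

surface tension has SI base units: kg / s^2
J/m does NOT reduce to kg / s^2; a valid unit for surface tension would be e.g. N/m.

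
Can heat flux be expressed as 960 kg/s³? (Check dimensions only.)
Yes

heat flux has SI base units: kg / s^3
kg/s³ reduces to the same SI base units, so it is a valid unit for heat flux.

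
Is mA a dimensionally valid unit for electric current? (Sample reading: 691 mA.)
Yes

electric current has SI base units: A
mA reduces to the same SI base units, so it is a valid unit for electric current.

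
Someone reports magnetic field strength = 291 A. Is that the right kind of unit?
No

magnetic field strength has SI base units: A / m
A does NOT reduce to A / m; a valid unit for magnetic field strength would be e.g. A/m.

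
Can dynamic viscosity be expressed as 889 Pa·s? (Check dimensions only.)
Yes

dynamic viscosity has SI base units: kg / (m * s)
Pa·s reduces to the same SI base units, so it is a valid unit for dynamic viscosity.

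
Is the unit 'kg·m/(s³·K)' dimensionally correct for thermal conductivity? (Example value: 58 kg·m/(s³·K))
Yes

thermal conductivity has SI base units: kg * m / (s^3 * K)
kg·m/(s³·K) reduces to the same SI base units, so it is a valid unit for thermal conductivity.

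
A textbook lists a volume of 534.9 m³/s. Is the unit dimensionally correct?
No

volume has SI base units: m^3
m³/s does NOT reduce to m^3; a valid unit for volume would be e.g. m³.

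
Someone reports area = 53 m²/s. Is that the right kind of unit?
No

area has SI base units: m^2
m²/s does NOT reduce to m^2; a valid unit for area would be e.g. m².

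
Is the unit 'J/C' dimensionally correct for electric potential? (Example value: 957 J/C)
Yes

electric potential has SI base units: kg * m^2 / (A * s^3)
J/C reduces to the same SI base units, so it is a valid unit for electric potential.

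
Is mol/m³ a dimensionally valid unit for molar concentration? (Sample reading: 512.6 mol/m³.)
Yes

molar concentration has SI base units: mol / m^3
mol/m³ reduces to the same SI base units, so it is a valid unit for molar concentration.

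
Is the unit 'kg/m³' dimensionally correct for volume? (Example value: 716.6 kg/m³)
No

volume has SI base units: m^3
kg/m³ does NOT reduce to m^3; a valid unit for volume would be e.g. m³.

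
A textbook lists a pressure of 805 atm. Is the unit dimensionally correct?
Yes

pressure has SI base units: kg / (m * s^2)
atm reduces to the same SI base units, so it is a valid unit for pressure.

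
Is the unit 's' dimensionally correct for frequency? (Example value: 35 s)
No

frequency has SI base units: 1 / s
s does NOT reduce to 1 / s; a valid unit for frequency would be e.g. Hz.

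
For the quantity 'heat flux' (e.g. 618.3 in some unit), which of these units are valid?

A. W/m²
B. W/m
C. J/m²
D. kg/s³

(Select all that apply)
A, D

heat flux has SI base units: kg / s^3

Checking each option against kg / s^3:
  A. W/m²: ✓ matches
  B. W/m: ✗ does not match
  C. J/m²: ✗ does not match
  D. kg/s³: ✓ matches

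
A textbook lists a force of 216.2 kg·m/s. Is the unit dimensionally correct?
No

force has SI base units: kg * m / s^2
kg·m/s does NOT reduce to kg * m / s^2; a valid unit for force would be e.g. N.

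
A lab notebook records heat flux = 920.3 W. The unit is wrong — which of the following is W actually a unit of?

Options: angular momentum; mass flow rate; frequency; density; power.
power

heat flux should have units dimensionally equivalent to kg / s^3 (e.g. W/m²).
The given unit 'W' reduces to kg * m^2 / s^3. Of the listed options, that is the dimensionality of power.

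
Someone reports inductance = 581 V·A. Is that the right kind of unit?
No

inductance has SI base units: kg * m^2 / (A^2 * s^2)
V·A does NOT reduce to kg * m^2 / (A^2 * s^2); a valid unit for inductance would be e.g. H.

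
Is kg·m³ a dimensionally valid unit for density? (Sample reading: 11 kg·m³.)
No

density has SI base units: kg / m^3
kg·m³ does NOT reduce to kg / m^3; a valid unit for density would be e.g. kg/m³.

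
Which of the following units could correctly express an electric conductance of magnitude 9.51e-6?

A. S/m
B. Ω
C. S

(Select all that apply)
C

electric conductance has SI base units: A^2 * s^3 / (kg * m^2)

Checking each option against A^2 * s^3 / (kg * m^2):
  A. S/m: ✗ does not match
  B. Ω: ✗ does not match
  C. S: ✓ matches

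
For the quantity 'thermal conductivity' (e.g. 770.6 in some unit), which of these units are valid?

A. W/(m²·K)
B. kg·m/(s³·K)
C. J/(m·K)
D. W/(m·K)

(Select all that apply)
B, D

thermal conductivity has SI base units: kg * m / (s^3 * K)

Checking each option against kg * m / (s^3 * K):
  A. W/(m²·K): ✗ does not match
  B. kg·m/(s³·K): ✓ matches
  C. J/(m·K): ✗ does not match
  D. W/(m·K): ✓ matches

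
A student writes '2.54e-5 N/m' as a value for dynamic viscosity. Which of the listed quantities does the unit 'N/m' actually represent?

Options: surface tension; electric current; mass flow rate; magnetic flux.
surface tension

dynamic viscosity should have units dimensionally equivalent to kg / (m * s) (e.g. Pa·s).
The given unit 'N/m' reduces to kg / s^2. Of the listed options, that is the dimensionality of surface tension.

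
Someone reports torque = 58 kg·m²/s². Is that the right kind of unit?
Yes

torque has SI base units: kg * m^2 / s^2
kg·m²/s² reduces to the same SI base units, so it is a valid unit for torque.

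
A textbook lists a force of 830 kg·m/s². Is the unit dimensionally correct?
Yes

force has SI base units: kg * m / s^2
kg·m/s² reduces to the same SI base units, so it is a valid unit for force.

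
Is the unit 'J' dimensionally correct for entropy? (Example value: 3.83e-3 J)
No

entropy has SI base units: kg * m^2 / (s^2 * K)
J does NOT reduce to kg * m^2 / (s^2 * K); a valid unit for entropy would be e.g. J/K.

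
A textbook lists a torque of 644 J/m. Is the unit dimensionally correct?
No

torque has SI base units: kg * m^2 / s^2
J/m does NOT reduce to kg * m^2 / s^2; a valid unit for torque would be e.g. N·m.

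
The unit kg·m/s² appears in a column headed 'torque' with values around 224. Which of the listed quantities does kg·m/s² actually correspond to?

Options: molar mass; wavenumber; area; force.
force

torque should have units dimensionally equivalent to kg * m^2 / s^2 (e.g. N·m).
The given unit 'kg·m/s²' reduces to kg * m / s^2. Of the listed options, that is the dimensionality of force.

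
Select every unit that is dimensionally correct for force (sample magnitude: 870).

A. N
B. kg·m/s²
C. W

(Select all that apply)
A, B

force has SI base units: kg * m / s^2

Checking each option against kg * m / s^2:
  A. N: ✓ matches
  B. kg·m/s²: ✓ matches
  C. W: ✗ does not match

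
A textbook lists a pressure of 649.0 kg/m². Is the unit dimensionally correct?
No

pressure has SI base units: kg / (m * s^2)
kg/m² does NOT reduce to kg / (m * s^2); a valid unit for pressure would be e.g. Pa.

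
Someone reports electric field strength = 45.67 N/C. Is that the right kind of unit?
Yes

electric field strength has SI base units: kg * m / (A * s^3)
N/C reduces to the same SI base units, so it is a valid unit for electric field strength.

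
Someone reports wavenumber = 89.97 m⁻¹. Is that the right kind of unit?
Yes

wavenumber has SI base units: 1 / m
m⁻¹ reduces to the same SI base units, so it is a valid unit for wavenumber.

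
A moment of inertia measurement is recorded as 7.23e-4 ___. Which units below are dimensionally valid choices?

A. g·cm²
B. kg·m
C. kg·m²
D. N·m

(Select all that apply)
A, C

moment of inertia has SI base units: kg * m^2

Checking each option against kg * m^2:
  A. g·cm²: ✓ matches
  B. kg·m: ✗ does not match
  C. kg·m²: ✓ matches
  D. N·m: ✗ does not match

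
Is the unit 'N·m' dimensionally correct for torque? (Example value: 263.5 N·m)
Yes

torque has SI base units: kg * m^2 / s^2
N·m reduces to the same SI base units, so it is a valid unit for torque.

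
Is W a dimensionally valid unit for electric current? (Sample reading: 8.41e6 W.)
No

electric current has SI base units: A
W does NOT reduce to A; a valid unit for electric current would be e.g. A.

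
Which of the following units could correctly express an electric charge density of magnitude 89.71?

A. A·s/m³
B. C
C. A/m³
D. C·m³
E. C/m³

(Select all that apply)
A, E

electric charge density has SI base units: A * s / m^3

Checking each option against A * s / m^3:
  A. A·s/m³: ✓ matches
  B. C: ✗ does not match
  C. A/m³: ✗ does not match
  D. C·m³: ✗ does not match
  E. C/m³: ✓ matches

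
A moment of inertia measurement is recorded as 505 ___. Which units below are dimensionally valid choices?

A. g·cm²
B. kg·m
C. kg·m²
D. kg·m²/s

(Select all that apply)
A, C

moment of inertia has SI base units: kg * m^2

Checking each option against kg * m^2:
  A. g·cm²: ✓ matches
  B. kg·m: ✗ does not match
  C. kg·m²: ✓ matches
  D. kg·m²/s: ✗ does not match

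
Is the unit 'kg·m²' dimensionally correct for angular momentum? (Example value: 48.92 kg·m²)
No

angular momentum has SI base units: kg * m^2 / s
kg·m² does NOT reduce to kg * m^2 / s; a valid unit for angular momentum would be e.g. kg·m²/s.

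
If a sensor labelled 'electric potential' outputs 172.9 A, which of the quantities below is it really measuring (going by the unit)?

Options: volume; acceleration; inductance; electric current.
electric current

electric potential should have units dimensionally equivalent to kg * m^2 / (A * s^3) (e.g. V).
The given unit 'A' reduces to A. Of the listed options, that is the dimensionality of electric current.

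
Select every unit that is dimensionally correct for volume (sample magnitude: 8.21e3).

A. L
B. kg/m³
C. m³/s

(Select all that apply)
A

volume has SI base units: m^3

Checking each option against m^3:
  A. L: ✓ matches
  B. kg/m³: ✗ does not match
  C. m³/s: ✗ does not match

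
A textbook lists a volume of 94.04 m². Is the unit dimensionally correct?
No

volume has SI base units: m^3
m² does NOT reduce to m^3; a valid unit for volume would be e.g. m³.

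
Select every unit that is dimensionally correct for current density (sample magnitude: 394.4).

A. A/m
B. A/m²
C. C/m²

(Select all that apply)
B

current density has SI base units: A / m^2

Checking each option against A / m^2:
  A. A/m: ✗ does not match
  B. A/m²: ✓ matches
  C. C/m²: ✗ does not match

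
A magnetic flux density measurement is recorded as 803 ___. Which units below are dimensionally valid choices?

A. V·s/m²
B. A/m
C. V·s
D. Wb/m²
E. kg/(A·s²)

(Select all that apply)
A, D, E

magnetic flux density has SI base units: kg / (A * s^2)

Checking each option against kg / (A * s^2):
  A. V·s/m²: ✓ matches
  B. A/m: ✗ does not match
  C. V·s: ✗ does not match
  D. Wb/m²: ✓ matches
  E. kg/(A·s²): ✓ matches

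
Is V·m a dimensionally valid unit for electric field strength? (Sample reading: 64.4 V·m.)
No

electric field strength has SI base units: kg * m / (A * s^3)
V·m does NOT reduce to kg * m / (A * s^3); a valid unit for electric field strength would be e.g. V/m.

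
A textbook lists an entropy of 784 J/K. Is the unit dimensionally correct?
Yes

entropy has SI base units: kg * m^2 / (s^2 * K)
J/K reduces to the same SI base units, so it is a valid unit for entropy.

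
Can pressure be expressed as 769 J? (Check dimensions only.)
No

pressure has SI base units: kg / (m * s^2)
J does NOT reduce to kg / (m * s^2); a valid unit for pressure would be e.g. Pa.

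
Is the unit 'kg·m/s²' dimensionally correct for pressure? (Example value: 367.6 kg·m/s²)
No

pressure has SI base units: kg / (m * s^2)
kg·m/s² does NOT reduce to kg / (m * s^2); a valid unit for pressure would be e.g. Pa.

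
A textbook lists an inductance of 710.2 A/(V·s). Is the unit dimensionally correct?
No

inductance has SI base units: kg * m^2 / (A^2 * s^2)
A/(V·s) does NOT reduce to kg * m^2 / (A^2 * s^2); a valid unit for inductance would be e.g. H.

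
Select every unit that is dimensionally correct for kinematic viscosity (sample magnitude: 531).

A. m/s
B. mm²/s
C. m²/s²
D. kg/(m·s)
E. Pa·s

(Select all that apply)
B

kinematic viscosity has SI base units: m^2 / s

Checking each option against m^2 / s:
  A. m/s: ✗ does not match
  B. mm²/s: ✓ matches
  C. m²/s²: ✗ does not match
  D. kg/(m·s): ✗ does not match
  E. Pa·s: ✗ does not match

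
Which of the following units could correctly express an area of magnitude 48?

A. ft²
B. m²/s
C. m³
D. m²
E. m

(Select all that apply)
A, D

area has SI base units: m^2

Checking each option against m^2:
  A. ft²: ✓ matches
  B. m²/s: ✗ does not match
  C. m³: ✗ does not match
  D. m²: ✓ matches
  E. m: ✗ does not match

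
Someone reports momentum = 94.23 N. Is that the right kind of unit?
No

momentum has SI base units: kg * m / s
N does NOT reduce to kg * m / s; a valid unit for momentum would be e.g. kg·m/s.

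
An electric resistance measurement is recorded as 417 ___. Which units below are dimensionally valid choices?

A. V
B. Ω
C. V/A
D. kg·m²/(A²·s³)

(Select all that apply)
B, C, D

electric resistance has SI base units: kg * m^2 / (A^2 * s^3)

Checking each option against kg * m^2 / (A^2 * s^3):
  A. V: ✗ does not match
  B. Ω: ✓ matches
  C. V/A: ✓ matches
  D. kg·m²/(A²·s³): ✓ matches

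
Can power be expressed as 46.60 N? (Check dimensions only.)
No

power has SI base units: kg * m^2 / s^3
N does NOT reduce to kg * m^2 / s^3; a valid unit for power would be e.g. W.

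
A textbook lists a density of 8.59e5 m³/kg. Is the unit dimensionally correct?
No

density has SI base units: kg / m^3
m³/kg does NOT reduce to kg / m^3; a valid unit for density would be e.g. kg/m³.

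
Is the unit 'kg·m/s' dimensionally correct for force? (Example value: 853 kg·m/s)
No

force has SI base units: kg * m / s^2
kg·m/s does NOT reduce to kg * m / s^2; a valid unit for force would be e.g. N.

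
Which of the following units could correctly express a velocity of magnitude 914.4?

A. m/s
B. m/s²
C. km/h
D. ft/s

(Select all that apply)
A, C, D

velocity has SI base units: m / s

Checking each option against m / s:
  A. m/s: ✓ matches
  B. m/s²: ✗ does not match
  C. km/h: ✓ matches
  D. ft/s: ✓ matches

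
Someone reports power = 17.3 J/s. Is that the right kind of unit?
Yes

power has SI base units: kg * m^2 / s^3
J/s reduces to the same SI base units, so it is a valid unit for power.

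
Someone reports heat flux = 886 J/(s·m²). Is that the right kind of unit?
Yes

heat flux has SI base units: kg / s^3
J/(s·m²) reduces to the same SI base units, so it is a valid unit for heat flux.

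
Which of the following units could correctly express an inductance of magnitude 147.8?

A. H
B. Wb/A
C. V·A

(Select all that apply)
A, B

inductance has SI base units: kg * m^2 / (A^2 * s^2)

Checking each option against kg * m^2 / (A^2 * s^2):
  A. H: ✓ matches
  B. Wb/A: ✓ matches
  C. V·A: ✗ does not match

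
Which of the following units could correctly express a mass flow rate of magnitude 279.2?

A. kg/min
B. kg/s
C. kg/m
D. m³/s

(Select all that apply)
A, B

mass flow rate has SI base units: kg / s

Checking each option against kg / s:
  A. kg/min: ✓ matches
  B. kg/s: ✓ matches
  C. kg/m: ✗ does not match
  D. m³/s: ✗ does not match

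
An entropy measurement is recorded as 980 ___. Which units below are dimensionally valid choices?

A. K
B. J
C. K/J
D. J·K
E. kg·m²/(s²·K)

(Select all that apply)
E

entropy has SI base units: kg * m^2 / (s^2 * K)

Checking each option against kg * m^2 / (s^2 * K):
  A. K: ✗ does not match
  B. J: ✗ does not match
  C. K/J: ✗ does not match
  D. J·K: ✗ does not match
  E. kg·m²/(s²·K): ✓ matches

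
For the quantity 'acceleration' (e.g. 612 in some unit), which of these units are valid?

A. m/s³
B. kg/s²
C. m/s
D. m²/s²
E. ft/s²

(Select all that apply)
E

acceleration has SI base units: m / s^2

Checking each option against m / s^2:
  A. m/s³: ✗ does not match
  B. kg/s²: ✗ does not match
  C. m/s: ✗ does not match
  D. m²/s²: ✗ does not match
  E. ft/s²: ✓ matches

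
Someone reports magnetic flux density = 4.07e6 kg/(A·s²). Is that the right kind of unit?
Yes

magnetic flux density has SI base units: kg / (A * s^2)
kg/(A·s²) reduces to the same SI base units, so it is a valid unit for magnetic flux density.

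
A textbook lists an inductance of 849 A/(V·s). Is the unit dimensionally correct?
No

inductance has SI base units: kg * m^2 / (A^2 * s^2)
A/(V·s) does NOT reduce to kg * m^2 / (A^2 * s^2); a valid unit for inductance would be e.g. H.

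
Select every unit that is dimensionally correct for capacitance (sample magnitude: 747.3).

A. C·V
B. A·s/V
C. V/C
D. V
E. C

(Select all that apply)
B

capacitance has SI base units: A^2 * s^4 / (kg * m^2)

Checking each option against A^2 * s^4 / (kg * m^2):
  A. C·V: ✗ does not match
  B. A·s/V: ✓ matches
  C. V/C: ✗ does not match
  D. V: ✗ does not match
  E. C: ✗ does not match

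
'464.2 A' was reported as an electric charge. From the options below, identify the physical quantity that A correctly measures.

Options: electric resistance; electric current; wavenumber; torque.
electric current

electric charge should have units dimensionally equivalent to A * s (e.g. C).
The given unit 'A' reduces to A. Of the listed options, that is the dimensionality of electric current.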